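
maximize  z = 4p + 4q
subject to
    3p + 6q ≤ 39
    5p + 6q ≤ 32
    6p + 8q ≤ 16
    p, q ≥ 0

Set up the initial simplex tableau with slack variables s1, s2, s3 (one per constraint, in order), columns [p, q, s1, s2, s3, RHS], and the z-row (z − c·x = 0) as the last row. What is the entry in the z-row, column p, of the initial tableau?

The z-row carries the negated objective coefficients: the p entry is -4.

-4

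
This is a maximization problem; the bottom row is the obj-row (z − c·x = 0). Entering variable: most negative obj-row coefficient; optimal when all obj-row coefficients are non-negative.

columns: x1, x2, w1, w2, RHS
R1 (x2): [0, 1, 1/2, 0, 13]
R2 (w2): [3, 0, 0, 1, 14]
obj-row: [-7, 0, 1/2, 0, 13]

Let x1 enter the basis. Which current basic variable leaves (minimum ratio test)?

w2

Column x1 entries and ratios — x2: 0 ≤ 0, skip; w2: 14/3 = 14/3.
Smallest ratio is 14/3 in the row of w2, so w2 leaves.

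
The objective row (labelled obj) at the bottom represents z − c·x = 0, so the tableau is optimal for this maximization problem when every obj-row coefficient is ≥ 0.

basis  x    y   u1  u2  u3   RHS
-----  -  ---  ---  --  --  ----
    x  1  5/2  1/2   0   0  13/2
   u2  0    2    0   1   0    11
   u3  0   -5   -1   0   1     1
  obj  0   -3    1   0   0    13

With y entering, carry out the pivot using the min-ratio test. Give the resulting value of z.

104/5

Ratio test on column y — row 1: (13/2)/(5/2) = 13/5; row 2: 11/2 = 11/2; row 3: entry -5 ≤ 0. Minimum is 13/5 at row 1 (x leaves); pivot element 5/2.
Pivot on row 1; the obj-row RHS becomes 13 − (-3)·(13/5) = 104/5.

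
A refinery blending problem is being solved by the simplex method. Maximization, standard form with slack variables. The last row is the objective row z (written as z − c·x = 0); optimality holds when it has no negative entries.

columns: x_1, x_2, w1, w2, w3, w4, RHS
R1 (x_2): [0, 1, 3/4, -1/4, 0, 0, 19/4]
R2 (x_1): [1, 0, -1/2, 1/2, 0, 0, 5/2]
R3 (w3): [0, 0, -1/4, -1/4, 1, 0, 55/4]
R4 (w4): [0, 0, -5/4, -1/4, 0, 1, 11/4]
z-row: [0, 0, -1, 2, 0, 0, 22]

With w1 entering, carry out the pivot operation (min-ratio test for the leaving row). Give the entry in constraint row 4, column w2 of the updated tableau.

Ratio test on column w1 — row 1: (19/4)/(3/4) = 19/3; row 2: entry -1/2 ≤ 0; row 3: entry -1/4 ≤ 0; row 4: entry -5/4 ≤ 0. Minimum is 19/3 at row 1 (x_2 leaves); pivot element 3/4.
Divide row 1 by 3/4; eliminate column w1 from the other rows.
Row 4 update in column w2: -1/4 − (-5/4)·(-1/3) = -2/3.

-2/3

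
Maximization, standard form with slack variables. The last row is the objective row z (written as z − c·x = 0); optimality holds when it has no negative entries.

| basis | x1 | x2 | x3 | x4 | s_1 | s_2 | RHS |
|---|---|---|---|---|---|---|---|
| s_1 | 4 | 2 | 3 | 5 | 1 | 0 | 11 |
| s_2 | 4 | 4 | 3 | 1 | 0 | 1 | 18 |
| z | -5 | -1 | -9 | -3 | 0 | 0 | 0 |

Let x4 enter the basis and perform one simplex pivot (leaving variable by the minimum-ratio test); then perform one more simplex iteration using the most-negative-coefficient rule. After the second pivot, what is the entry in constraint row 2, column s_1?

-1

Ratio test on column x4 — row 1: 11/5 = 11/5; row 2: 18/1 = 18. Minimum is 11/5 at row 1 (s_1 leaves); pivot element 5.
Divide row 1 by 5; eliminate column x4 from the other rows.
Second iteration: most negative z-row entry is -36/5 in column x3, so x3 enters.
Ratio test on column x3 — row 1: (11/5)/(3/5) = 11/3; row 2: (79/5)/(12/5) = 79/12. Minimum is 11/3 at row 1 (x4 leaves); pivot element 3/5.
Divide row 1 by 3/5; eliminate column x3 from the other rows.
After both pivots, the entry at constraint row 2, column s_1 is -1.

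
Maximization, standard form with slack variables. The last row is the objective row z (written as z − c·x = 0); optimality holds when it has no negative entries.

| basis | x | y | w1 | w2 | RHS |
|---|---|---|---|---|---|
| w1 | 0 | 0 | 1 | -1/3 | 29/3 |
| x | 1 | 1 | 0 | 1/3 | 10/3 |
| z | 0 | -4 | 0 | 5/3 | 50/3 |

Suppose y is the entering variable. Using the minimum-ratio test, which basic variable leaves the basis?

x

Column y entries and ratios — w1: 0 ≤ 0, skip; x: (10/3)/1 = 10/3.
Smallest ratio is 10/3 in the row of x, so x leaves.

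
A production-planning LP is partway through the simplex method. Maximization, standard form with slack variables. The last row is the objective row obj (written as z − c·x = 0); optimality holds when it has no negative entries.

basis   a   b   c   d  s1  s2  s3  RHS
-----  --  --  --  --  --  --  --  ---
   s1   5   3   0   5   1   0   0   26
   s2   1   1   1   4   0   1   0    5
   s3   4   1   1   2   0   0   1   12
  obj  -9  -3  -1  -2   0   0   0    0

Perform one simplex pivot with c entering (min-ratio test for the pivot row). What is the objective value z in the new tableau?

5

Ratio test on column c — row 1: entry 0 ≤ 0; row 2: 5/1 = 5; row 3: 12/1 = 12. Minimum is 5 at row 2 (s2 leaves); pivot element 1.
Pivot on row 2; the obj-row RHS becomes 0 − (-1)·5 = 5.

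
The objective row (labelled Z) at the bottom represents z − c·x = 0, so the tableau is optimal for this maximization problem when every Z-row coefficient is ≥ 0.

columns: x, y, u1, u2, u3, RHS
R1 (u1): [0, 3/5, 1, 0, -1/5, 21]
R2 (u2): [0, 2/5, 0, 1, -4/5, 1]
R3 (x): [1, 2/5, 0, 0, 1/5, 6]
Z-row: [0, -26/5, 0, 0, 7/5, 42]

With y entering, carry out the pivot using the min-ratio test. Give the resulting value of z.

55

Ratio test on column y — row 1: 21/(3/5) = 35; row 2: 1/(2/5) = 5/2; row 3: 6/(2/5) = 15. Minimum is 5/2 at row 2 (u2 leaves); pivot element 2/5.
Pivot on row 2; the Z-row RHS becomes 42 − (-26/5)·(5/2) = 55.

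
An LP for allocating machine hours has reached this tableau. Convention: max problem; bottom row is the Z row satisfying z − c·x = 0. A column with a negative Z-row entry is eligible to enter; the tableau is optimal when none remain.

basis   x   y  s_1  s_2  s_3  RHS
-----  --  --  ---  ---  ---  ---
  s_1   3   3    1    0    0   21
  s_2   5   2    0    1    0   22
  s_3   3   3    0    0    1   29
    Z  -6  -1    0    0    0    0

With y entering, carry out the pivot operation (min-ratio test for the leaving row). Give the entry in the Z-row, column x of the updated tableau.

-5

Ratio test on column y — row 1: 21/3 = 7; row 2: 22/2 = 11; row 3: 29/3 = 29/3. Minimum is 7 at row 1 (s_1 leaves); pivot element 3.
Divide row 1 by 3; eliminate column y from the other rows.
Z-row update in column x: -6 − (-1)·1 = -5.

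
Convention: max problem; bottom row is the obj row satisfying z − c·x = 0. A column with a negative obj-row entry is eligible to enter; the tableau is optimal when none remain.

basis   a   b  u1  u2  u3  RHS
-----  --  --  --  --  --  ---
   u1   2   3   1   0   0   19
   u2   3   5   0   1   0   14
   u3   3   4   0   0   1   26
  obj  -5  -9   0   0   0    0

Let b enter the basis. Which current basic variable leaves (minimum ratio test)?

u2

Column b entries and ratios — u1: 19/3 = 19/3; u2: 14/5 = 14/5; u3: 26/4 = 13/2.
Smallest ratio is 14/5 in the row of u2, so u2 leaves.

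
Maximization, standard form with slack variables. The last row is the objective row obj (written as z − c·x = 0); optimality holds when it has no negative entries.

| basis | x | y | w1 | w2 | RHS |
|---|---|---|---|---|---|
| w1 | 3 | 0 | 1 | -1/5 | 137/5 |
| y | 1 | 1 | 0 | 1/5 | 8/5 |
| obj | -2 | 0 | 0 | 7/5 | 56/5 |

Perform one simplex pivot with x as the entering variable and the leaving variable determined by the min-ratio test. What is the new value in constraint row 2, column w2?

Ratio test on column x — row 1: (137/5)/3 = 137/15; row 2: (8/5)/1 = 8/5. Minimum is 8/5 at row 2 (y leaves); pivot element 1.
Divide row 2 by 1; eliminate column x from the other rows.
In the new row 2, the w2 entry is the old entry divided by the pivot: (1/5)/1 = 1/5.

1/5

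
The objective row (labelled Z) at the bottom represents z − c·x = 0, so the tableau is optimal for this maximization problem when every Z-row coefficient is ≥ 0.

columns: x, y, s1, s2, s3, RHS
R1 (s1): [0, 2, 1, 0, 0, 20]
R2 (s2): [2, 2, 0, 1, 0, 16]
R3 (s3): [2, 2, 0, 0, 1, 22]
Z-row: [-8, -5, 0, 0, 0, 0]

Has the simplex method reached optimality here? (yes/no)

The Z-row has a negative entry -8 in column x, so it is not optimal.

no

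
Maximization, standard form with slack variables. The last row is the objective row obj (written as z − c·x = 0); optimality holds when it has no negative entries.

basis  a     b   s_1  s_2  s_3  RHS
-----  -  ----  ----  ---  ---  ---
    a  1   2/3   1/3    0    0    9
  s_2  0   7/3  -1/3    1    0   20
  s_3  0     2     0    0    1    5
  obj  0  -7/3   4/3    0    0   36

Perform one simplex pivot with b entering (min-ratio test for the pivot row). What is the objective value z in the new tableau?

251/6

Ratio test on column b — row 1: 9/(2/3) = 27/2; row 2: 20/(7/3) = 60/7; row 3: 5/2 = 5/2. Minimum is 5/2 at row 3 (s_3 leaves); pivot element 2.
Pivot on row 3; the obj-row RHS becomes 36 − (-7/3)·(5/2) = 251/6.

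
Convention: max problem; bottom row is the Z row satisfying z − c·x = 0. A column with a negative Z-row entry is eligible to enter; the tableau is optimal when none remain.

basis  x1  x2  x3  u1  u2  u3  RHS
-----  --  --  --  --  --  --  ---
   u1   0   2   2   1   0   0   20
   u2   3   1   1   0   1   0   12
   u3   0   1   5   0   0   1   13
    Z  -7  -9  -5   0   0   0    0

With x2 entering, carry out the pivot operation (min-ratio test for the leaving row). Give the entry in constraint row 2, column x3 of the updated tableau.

0

Ratio test on column x2 — row 1: 20/2 = 10; row 2: 12/1 = 12; row 3: 13/1 = 13. Minimum is 10 at row 1 (u1 leaves); pivot element 2.
Divide row 1 by 2; eliminate column x2 from the other rows.
Row 2 update in column x3: 1 − 1·1 = 0.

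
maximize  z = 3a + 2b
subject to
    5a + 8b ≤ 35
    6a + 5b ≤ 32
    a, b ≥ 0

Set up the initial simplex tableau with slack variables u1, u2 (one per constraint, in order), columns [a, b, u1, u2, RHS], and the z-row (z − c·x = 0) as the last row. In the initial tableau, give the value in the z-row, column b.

-2

The z-row carries the negated objective coefficients: the b entry is -2.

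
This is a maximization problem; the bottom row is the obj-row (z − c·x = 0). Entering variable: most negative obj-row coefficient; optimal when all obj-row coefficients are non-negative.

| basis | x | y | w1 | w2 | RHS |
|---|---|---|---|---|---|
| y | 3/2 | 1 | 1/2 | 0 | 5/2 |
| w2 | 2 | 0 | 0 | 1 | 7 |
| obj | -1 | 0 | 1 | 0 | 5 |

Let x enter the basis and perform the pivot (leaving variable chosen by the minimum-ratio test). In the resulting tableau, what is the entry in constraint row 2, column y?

Ratio test on column x — row 1: (5/2)/(3/2) = 5/3; row 2: 7/2 = 7/2. Minimum is 5/3 at row 1 (y leaves); pivot element 3/2.
Divide row 1 by 3/2; eliminate column x from the other rows.
Row 2 update in column y: 0 − 2·(2/3) = -4/3.

-4/3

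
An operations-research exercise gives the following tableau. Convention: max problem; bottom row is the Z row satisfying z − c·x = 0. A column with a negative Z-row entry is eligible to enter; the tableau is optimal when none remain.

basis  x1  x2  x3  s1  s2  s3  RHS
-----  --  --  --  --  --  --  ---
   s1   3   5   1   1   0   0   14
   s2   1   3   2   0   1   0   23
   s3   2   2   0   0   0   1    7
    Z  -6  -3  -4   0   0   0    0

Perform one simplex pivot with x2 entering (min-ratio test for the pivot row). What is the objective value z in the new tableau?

Ratio test on column x2 — row 1: 14/5 = 14/5; row 2: 23/3 = 23/3; row 3: 7/2 = 7/2. Minimum is 14/5 at row 1 (s1 leaves); pivot element 5.
Pivot on row 1; the Z-row RHS becomes 0 − (-3)·(14/5) = 42/5.

42/5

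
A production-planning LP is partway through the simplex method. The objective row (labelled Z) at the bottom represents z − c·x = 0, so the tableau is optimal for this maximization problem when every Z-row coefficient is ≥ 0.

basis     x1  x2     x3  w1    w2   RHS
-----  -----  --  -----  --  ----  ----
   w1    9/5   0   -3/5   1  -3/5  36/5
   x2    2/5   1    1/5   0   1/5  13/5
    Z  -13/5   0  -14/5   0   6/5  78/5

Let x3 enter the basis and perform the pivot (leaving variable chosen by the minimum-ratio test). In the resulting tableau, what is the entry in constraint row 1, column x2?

Ratio test on column x3 — row 1: entry -3/5 ≤ 0; row 2: (13/5)/(1/5) = 13. Minimum is 13 at row 2 (x2 leaves); pivot element 1/5.
Divide row 2 by 1/5; eliminate column x3 from the other rows.
Row 1 update in column x2: 0 − (-3/5)·5 = 3.

3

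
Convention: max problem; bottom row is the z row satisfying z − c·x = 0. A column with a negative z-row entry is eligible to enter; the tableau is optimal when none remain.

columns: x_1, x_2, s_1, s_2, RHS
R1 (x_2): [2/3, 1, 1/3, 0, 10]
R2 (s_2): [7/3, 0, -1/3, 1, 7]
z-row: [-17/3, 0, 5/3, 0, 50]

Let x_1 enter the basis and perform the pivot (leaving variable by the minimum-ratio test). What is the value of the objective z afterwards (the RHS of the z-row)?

67

Ratio test on column x_1 — row 1: 10/(2/3) = 15; row 2: 7/(7/3) = 3. Minimum is 3 at row 2 (s_2 leaves); pivot element 7/3.
Pivot on row 2; the z-row RHS becomes 50 − (-17/3)·3 = 67.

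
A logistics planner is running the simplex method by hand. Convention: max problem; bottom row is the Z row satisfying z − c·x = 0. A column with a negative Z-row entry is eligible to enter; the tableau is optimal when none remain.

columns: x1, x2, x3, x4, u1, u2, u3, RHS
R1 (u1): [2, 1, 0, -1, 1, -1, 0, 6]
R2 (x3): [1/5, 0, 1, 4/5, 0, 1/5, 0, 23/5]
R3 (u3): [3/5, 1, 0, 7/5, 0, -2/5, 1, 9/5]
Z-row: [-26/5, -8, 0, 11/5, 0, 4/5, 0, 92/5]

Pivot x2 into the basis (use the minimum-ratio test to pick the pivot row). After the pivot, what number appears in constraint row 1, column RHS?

21/5

Ratio test on column x2 — row 1: 6/1 = 6; row 2: entry 0 ≤ 0; row 3: (9/5)/1 = 9/5. Minimum is 9/5 at row 3 (u3 leaves); pivot element 1.
Divide row 3 by 1; eliminate column x2 from the other rows.
Row 1 update in column RHS: 6 − 1·(9/5) = 21/5.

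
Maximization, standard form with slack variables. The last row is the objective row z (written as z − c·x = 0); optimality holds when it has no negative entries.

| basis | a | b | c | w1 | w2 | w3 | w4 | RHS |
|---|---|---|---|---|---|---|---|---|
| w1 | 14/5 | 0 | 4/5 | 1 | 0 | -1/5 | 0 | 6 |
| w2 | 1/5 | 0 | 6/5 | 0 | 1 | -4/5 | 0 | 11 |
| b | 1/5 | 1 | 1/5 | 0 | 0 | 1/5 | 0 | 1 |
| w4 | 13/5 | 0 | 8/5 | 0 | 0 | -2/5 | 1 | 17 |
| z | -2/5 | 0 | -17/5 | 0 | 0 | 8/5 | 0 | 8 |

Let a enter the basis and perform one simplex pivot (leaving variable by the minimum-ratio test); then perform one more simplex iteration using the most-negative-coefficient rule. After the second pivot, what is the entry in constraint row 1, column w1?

1/2

Ratio test on column a — row 1: 6/(14/5) = 15/7; row 2: 11/(1/5) = 55; row 3: 1/(1/5) = 5; row 4: 17/(13/5) = 85/13. Minimum is 15/7 at row 1 (w1 leaves); pivot element 14/5.
Divide row 1 by 14/5; eliminate column a from the other rows.
Second iteration: most negative z-row entry is -23/7 in column c, so c enters.
Ratio test on column c — row 1: (15/7)/(2/7) = 15/2; row 2: (74/7)/(8/7) = 37/4; row 3: (4/7)/(1/7) = 4; row 4: (80/7)/(6/7) = 40/3. Minimum is 4 at row 3 (b leaves); pivot element 1/7.
Divide row 3 by 1/7; eliminate column c from the other rows.
After both pivots, the entry at constraint row 1, column w1 is 1/2.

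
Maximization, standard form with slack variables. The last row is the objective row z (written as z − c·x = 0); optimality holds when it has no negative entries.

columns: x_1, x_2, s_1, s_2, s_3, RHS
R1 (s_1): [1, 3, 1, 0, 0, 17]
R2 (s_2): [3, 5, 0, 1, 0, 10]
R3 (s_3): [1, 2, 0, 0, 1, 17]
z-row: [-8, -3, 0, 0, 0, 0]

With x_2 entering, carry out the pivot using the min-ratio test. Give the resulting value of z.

Ratio test on column x_2 — row 1: 17/3 = 17/3; row 2: 10/5 = 2; row 3: 17/2 = 17/2. Minimum is 2 at row 2 (s_2 leaves); pivot element 5.
Pivot on row 2; the z-row RHS becomes 0 − (-3)·2 = 6.

6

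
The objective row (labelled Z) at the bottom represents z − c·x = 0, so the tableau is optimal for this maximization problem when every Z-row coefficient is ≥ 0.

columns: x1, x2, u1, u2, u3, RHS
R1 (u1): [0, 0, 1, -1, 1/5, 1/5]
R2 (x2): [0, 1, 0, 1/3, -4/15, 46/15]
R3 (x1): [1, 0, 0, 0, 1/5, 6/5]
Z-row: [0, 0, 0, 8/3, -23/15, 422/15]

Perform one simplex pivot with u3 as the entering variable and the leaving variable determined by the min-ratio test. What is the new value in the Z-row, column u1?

23/3

Ratio test on column u3 — row 1: (1/5)/(1/5) = 1; row 2: entry -4/15 ≤ 0; row 3: (6/5)/(1/5) = 6. Minimum is 1 at row 1 (u1 leaves); pivot element 1/5.
Divide row 1 by 1/5; eliminate column u3 from the other rows.
Z-row update in column u1: 0 − (-23/15)·5 = 23/3.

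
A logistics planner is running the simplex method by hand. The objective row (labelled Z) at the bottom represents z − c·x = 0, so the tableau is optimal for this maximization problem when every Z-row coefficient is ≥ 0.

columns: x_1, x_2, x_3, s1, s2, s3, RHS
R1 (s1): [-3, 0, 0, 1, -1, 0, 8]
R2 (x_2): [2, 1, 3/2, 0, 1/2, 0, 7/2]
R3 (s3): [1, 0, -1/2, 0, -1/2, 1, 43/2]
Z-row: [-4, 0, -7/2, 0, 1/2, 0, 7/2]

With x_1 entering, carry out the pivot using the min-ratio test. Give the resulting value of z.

21/2

Ratio test on column x_1 — row 1: entry -3 ≤ 0; row 2: (7/2)/2 = 7/4; row 3: (43/2)/1 = 43/2. Minimum is 7/4 at row 2 (x_2 leaves); pivot element 2.
Pivot on row 2; the Z-row RHS becomes 7/2 − (-4)·(7/4) = 21/2.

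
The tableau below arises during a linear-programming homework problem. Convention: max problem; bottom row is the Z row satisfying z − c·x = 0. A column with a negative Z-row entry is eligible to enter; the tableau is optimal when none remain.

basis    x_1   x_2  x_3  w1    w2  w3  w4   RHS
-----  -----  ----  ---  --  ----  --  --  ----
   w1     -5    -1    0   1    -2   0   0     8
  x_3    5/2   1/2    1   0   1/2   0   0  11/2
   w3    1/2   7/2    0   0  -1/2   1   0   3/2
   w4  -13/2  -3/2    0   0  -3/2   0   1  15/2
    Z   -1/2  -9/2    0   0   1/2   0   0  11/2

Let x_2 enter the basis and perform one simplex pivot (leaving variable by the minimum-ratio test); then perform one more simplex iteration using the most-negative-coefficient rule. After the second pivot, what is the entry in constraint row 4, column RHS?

24

Ratio test on column x_2 — row 1: entry -1 ≤ 0; row 2: (11/2)/(1/2) = 11; row 3: (3/2)/(7/2) = 3/7; row 4: entry -3/2 ≤ 0. Minimum is 3/7 at row 3 (w3 leaves); pivot element 7/2.
Divide row 3 by 7/2; eliminate column x_2 from the other rows.
Second iteration: most negative Z-row entry is -1/7 in column w2, so w2 enters.
Ratio test on column w2 — row 1: entry -15/7 ≤ 0; row 2: (37/7)/(4/7) = 37/4; row 3: entry -1/7 ≤ 0; row 4: entry -12/7 ≤ 0. Minimum is 37/4 at row 2 (x_3 leaves); pivot element 4/7.
Divide row 2 by 4/7; eliminate column w2 from the other rows.
After both pivots, the entry at constraint row 4, column RHS is 24.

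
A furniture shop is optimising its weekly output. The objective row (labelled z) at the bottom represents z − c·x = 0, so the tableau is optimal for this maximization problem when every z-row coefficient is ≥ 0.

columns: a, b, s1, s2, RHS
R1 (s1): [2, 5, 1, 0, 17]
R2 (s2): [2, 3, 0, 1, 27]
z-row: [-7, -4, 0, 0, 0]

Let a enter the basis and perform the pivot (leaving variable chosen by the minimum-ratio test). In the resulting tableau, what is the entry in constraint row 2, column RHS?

10

Ratio test on column a — row 1: 17/2 = 17/2; row 2: 27/2 = 27/2. Minimum is 17/2 at row 1 (s1 leaves); pivot element 2.
Divide row 1 by 2; eliminate column a from the other rows.
Row 2 update in column RHS: 27 − 2·(17/2) = 10.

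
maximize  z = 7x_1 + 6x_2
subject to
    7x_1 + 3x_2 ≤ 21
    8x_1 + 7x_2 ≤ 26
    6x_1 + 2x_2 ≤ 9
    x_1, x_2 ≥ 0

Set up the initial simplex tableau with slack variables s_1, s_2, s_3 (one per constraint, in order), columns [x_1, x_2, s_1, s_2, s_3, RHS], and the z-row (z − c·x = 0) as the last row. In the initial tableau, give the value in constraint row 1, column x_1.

Constraint 1 has coefficient 7 on x_1.

7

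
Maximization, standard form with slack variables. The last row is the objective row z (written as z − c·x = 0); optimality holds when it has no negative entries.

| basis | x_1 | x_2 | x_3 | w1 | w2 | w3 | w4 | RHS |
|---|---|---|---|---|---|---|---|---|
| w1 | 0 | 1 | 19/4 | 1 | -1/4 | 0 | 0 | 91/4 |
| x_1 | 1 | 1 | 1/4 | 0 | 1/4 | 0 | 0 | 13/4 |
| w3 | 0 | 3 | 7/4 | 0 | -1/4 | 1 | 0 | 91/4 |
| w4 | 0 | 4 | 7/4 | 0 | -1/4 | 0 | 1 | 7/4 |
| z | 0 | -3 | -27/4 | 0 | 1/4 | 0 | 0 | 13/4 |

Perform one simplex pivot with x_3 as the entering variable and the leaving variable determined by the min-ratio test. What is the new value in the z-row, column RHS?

10

Ratio test on column x_3 — row 1: (91/4)/(19/4) = 91/19; row 2: (13/4)/(1/4) = 13; row 3: (91/4)/(7/4) = 13; row 4: (7/4)/(7/4) = 1. Minimum is 1 at row 4 (w4 leaves); pivot element 7/4.
Divide row 4 by 7/4; eliminate column x_3 from the other rows.
z-row update in column RHS: 13/4 − (-27/4)·1 = 10.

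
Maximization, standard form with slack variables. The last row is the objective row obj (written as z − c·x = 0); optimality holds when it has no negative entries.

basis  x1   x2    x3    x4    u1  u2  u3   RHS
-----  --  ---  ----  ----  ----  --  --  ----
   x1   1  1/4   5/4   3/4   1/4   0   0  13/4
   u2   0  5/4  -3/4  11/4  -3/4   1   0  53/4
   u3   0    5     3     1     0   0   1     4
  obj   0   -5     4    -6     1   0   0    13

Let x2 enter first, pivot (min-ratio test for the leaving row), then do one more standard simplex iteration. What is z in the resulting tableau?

37

Ratio test on column x2 — row 1: (13/4)/(1/4) = 13; row 2: (53/4)/(5/4) = 53/5; row 3: 4/5 = 4/5. Minimum is 4/5 at row 3 (u3 leaves); pivot element 5.
Pivot on row 3; the obj-row RHS becomes 13 − (-5)·(4/5) = 17.
Next entering variable (most negative obj-row entry -5): x4.
Ratio test on column x4 — row 1: (61/20)/(7/10) = 61/14; row 2: (49/4)/(5/2) = 49/10; row 3: (4/5)/(1/5) = 4. Minimum is 4 at row 3 (x2 leaves); pivot element 1/5.
After the second pivot the obj-row RHS is 17 − (-5)·4 = 37.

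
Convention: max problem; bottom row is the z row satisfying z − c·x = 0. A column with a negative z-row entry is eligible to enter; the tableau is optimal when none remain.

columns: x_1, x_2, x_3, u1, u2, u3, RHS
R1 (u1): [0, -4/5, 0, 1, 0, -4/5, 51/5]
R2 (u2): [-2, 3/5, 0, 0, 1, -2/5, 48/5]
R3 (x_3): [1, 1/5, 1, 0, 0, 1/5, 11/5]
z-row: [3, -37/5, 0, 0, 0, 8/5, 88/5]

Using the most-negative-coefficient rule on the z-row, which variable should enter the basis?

x_2

Negative z-row entries: x_2: -37/5.
The most negative is -37/5 in column x_2, so x_2 enters.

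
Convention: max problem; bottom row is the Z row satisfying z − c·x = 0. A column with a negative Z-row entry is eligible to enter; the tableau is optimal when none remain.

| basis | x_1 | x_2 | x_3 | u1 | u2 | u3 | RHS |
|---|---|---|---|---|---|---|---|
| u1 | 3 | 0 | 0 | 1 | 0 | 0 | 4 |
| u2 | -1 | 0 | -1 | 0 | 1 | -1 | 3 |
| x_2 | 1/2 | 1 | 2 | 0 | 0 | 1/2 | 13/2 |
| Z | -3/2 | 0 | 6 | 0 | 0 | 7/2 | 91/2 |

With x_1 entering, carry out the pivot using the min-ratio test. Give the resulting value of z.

95/2

Ratio test on column x_1 — row 1: 4/3 = 4/3; row 2: entry -1 ≤ 0; row 3: (13/2)/(1/2) = 13. Minimum is 4/3 at row 1 (u1 leaves); pivot element 3.
Pivot on row 1; the Z-row RHS becomes 91/2 − (-3/2)·(4/3) = 95/2.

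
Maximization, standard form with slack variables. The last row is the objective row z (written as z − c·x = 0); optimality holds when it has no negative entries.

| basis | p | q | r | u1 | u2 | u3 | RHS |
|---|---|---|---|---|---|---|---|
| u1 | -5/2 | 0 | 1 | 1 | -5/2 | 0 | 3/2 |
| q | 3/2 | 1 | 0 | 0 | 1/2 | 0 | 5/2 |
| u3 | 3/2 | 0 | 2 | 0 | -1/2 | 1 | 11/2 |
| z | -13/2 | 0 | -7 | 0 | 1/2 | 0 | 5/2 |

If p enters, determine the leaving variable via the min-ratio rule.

q

Column p entries and ratios — u1: -5/2 ≤ 0, skip; q: (5/2)/(3/2) = 5/3; u3: (11/2)/(3/2) = 11/3.
Smallest ratio is 5/3 in the row of q, so q leaves.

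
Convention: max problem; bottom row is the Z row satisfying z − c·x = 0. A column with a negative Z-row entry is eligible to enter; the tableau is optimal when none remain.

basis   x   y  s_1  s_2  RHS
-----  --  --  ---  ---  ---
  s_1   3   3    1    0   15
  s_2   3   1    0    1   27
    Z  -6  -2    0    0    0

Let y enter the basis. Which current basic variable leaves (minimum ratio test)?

s_1

Column y entries and ratios — s_1: 15/3 = 5; s_2: 27/1 = 27.
Smallest ratio is 5 in the row of s_1, so s_1 leaves.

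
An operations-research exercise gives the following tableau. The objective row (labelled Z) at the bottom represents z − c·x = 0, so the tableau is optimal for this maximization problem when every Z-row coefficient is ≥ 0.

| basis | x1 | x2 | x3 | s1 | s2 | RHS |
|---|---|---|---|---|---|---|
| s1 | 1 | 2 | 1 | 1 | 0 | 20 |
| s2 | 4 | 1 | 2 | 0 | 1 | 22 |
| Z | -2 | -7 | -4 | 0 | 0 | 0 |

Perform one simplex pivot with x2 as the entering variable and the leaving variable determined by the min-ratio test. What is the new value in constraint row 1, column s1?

Ratio test on column x2 — row 1: 20/2 = 10; row 2: 22/1 = 22. Minimum is 10 at row 1 (s1 leaves); pivot element 2.
Divide row 1 by 2; eliminate column x2 from the other rows.
In the new row 1, the s1 entry is the old entry divided by the pivot: 1/2 = 1/2.

1/2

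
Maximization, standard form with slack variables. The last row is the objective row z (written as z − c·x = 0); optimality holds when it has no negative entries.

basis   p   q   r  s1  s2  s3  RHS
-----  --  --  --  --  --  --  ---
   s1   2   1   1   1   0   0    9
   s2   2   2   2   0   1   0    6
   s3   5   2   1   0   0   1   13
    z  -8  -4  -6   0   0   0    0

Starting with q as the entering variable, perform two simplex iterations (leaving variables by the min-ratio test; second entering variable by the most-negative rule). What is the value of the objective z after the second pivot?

Ratio test on column q — row 1: 9/1 = 9; row 2: 6/2 = 3; row 3: 13/2 = 13/2. Minimum is 3 at row 2 (s2 leaves); pivot element 2.
Pivot on row 2; the z-row RHS becomes 0 − (-4)·3 = 12.
Next entering variable (most negative z-row entry -4): p.
Ratio test on column p — row 1: 6/1 = 6; row 2: 3/1 = 3; row 3: 7/3 = 7/3. Minimum is 7/3 at row 3 (s3 leaves); pivot element 3.
After the second pivot the z-row RHS is 12 − (-4)·(7/3) = 64/3.

64/3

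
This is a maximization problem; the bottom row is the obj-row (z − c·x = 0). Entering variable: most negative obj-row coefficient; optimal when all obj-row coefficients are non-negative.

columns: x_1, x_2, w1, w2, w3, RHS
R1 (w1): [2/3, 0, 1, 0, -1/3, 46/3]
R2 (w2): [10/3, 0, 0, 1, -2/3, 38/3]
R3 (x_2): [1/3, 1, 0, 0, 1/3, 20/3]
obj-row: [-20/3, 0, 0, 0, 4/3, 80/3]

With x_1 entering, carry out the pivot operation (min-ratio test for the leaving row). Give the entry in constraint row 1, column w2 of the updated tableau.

-1/5

Ratio test on column x_1 — row 1: (46/3)/(2/3) = 23; row 2: (38/3)/(10/3) = 19/5; row 3: (20/3)/(1/3) = 20. Minimum is 19/5 at row 2 (w2 leaves); pivot element 10/3.
Divide row 2 by 10/3; eliminate column x_1 from the other rows.
Row 1 update in column w2: 0 − (2/3)·(3/10) = -1/5.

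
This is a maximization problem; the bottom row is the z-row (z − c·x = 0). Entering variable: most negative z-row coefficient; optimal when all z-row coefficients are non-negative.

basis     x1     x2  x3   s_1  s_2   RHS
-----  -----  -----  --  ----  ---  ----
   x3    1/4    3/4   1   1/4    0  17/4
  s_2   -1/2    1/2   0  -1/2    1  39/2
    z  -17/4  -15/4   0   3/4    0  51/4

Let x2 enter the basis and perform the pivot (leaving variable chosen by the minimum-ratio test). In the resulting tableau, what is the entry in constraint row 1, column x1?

1/3

Ratio test on column x2 — row 1: (17/4)/(3/4) = 17/3; row 2: (39/2)/(1/2) = 39. Minimum is 17/3 at row 1 (x3 leaves); pivot element 3/4.
Divide row 1 by 3/4; eliminate column x2 from the other rows.
In the new row 1, the x1 entry is the old entry divided by the pivot: (1/4)/(3/4) = 1/3.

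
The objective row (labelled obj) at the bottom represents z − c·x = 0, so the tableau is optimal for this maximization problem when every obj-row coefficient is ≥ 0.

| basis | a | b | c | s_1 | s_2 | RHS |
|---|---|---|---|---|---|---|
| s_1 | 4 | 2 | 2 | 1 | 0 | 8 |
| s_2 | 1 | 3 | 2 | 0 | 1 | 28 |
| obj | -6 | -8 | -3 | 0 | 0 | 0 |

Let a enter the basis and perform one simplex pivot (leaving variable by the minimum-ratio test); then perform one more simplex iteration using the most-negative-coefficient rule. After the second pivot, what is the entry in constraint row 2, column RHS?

16

Ratio test on column a — row 1: 8/4 = 2; row 2: 28/1 = 28. Minimum is 2 at row 1 (s_1 leaves); pivot element 4.
Divide row 1 by 4; eliminate column a from the other rows.
Second iteration: most negative obj-row entry is -5 in column b, so b enters.
Ratio test on column b — row 1: 2/(1/2) = 4; row 2: 26/(5/2) = 52/5. Minimum is 4 at row 1 (a leaves); pivot element 1/2.
Divide row 1 by 1/2; eliminate column b from the other rows.
After both pivots, the entry at constraint row 2, column RHS is 16.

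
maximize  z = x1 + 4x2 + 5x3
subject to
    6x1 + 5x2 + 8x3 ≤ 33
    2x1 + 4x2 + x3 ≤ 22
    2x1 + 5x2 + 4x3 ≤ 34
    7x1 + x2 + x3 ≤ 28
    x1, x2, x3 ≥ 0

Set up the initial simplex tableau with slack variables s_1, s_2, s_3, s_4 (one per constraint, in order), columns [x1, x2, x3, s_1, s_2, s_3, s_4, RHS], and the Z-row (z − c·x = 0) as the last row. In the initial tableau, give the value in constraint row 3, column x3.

4

Constraint 3 has coefficient 4 on x3.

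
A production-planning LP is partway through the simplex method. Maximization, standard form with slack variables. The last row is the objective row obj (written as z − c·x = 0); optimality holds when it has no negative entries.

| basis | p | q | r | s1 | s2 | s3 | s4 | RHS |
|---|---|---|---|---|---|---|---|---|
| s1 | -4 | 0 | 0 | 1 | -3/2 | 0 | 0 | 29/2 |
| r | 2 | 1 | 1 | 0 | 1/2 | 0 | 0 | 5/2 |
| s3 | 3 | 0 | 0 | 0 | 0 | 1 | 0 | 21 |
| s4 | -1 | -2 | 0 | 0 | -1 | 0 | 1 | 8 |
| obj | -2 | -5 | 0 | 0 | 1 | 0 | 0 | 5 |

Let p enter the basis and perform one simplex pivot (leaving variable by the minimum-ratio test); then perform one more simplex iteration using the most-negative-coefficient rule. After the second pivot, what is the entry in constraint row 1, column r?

Ratio test on column p — row 1: entry -4 ≤ 0; row 2: (5/2)/2 = 5/4; row 3: 21/3 = 7; row 4: entry -1 ≤ 0. Minimum is 5/4 at row 2 (r leaves); pivot element 2.
Divide row 2 by 2; eliminate column p from the other rows.
Second iteration: most negative obj-row entry is -4 in column q, so q enters.
Ratio test on column q — row 1: (39/2)/2 = 39/4; row 2: (5/4)/(1/2) = 5/2; row 3: entry -3/2 ≤ 0; row 4: entry -3/2 ≤ 0. Minimum is 5/2 at row 2 (p leaves); pivot element 1/2.
Divide row 2 by 1/2; eliminate column q from the other rows.
After both pivots, the entry at constraint row 1, column r is 0.

0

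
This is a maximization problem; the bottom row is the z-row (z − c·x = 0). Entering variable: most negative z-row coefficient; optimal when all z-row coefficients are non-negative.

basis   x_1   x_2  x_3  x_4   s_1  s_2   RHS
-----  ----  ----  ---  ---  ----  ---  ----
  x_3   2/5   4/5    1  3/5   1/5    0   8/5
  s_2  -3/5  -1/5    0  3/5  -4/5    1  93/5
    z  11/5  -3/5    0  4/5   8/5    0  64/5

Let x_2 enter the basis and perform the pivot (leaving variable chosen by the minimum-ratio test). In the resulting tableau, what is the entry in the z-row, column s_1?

7/4

Ratio test on column x_2 — row 1: (8/5)/(4/5) = 2; row 2: entry -1/5 ≤ 0. Minimum is 2 at row 1 (x_3 leaves); pivot element 4/5.
Divide row 1 by 4/5; eliminate column x_2 from the other rows.
z-row update in column s_1: 8/5 − (-3/5)·(1/4) = 7/4.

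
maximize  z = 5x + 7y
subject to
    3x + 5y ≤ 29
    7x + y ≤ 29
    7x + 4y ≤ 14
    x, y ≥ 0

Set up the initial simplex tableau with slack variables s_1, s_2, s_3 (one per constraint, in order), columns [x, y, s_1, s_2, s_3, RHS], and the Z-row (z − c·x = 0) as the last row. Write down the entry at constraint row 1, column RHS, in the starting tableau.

29

The RHS of constraint 1 is b_1 = 29.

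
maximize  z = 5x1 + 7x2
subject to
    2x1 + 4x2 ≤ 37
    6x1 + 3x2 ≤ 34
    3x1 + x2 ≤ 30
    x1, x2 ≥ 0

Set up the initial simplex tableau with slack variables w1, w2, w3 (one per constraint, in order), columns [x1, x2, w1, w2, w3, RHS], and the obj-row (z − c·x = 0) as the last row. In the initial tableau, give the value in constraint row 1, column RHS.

37

The RHS of constraint 1 is b_1 = 37.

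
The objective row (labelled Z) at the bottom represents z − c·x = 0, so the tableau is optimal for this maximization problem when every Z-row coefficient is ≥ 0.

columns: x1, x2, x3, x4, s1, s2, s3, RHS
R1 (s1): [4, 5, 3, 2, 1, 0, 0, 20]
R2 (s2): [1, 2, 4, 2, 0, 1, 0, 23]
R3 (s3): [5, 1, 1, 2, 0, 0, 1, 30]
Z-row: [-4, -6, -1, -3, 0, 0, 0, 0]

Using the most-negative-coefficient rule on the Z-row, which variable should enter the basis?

x2

Negative Z-row entries: x1: -4, x2: -6, x3: -1, x4: -3.
The most negative is -6 in column x2, so x2 enters.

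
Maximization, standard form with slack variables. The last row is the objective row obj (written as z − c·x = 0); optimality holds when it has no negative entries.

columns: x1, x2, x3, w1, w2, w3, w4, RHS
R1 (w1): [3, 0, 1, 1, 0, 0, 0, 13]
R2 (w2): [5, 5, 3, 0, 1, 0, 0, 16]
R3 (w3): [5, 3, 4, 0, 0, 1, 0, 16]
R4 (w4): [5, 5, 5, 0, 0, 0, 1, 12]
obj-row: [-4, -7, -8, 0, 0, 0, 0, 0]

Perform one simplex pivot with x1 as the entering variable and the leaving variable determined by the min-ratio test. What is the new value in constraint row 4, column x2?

Ratio test on column x1 — row 1: 13/3 = 13/3; row 2: 16/5 = 16/5; row 3: 16/5 = 16/5; row 4: 12/5 = 12/5. Minimum is 12/5 at row 4 (w4 leaves); pivot element 5.
Divide row 4 by 5; eliminate column x1 from the other rows.
In the new row 4, the x2 entry is the old entry divided by the pivot: 5/5 = 1.

1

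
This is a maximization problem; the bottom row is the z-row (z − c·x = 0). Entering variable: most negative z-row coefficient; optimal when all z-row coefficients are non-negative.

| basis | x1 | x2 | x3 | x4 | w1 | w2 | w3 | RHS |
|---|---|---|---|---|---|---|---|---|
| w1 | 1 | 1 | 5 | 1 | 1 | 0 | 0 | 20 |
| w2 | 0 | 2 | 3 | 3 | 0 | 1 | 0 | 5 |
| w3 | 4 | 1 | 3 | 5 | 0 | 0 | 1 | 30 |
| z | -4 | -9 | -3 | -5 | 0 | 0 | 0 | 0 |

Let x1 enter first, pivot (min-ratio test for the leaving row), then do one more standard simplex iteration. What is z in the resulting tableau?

50

Ratio test on column x1 — row 1: 20/1 = 20; row 2: entry 0 ≤ 0; row 3: 30/4 = 15/2. Minimum is 15/2 at row 3 (w3 leaves); pivot element 4.
Pivot on row 3; the z-row RHS becomes 0 − (-4)·(15/2) = 30.
Next entering variable (most negative z-row entry -8): x2.
Ratio test on column x2 — row 1: (25/2)/(3/4) = 50/3; row 2: 5/2 = 5/2; row 3: (15/2)/(1/4) = 30. Minimum is 5/2 at row 2 (w2 leaves); pivot element 2.
After the second pivot the z-row RHS is 30 − (-8)·(5/2) = 50.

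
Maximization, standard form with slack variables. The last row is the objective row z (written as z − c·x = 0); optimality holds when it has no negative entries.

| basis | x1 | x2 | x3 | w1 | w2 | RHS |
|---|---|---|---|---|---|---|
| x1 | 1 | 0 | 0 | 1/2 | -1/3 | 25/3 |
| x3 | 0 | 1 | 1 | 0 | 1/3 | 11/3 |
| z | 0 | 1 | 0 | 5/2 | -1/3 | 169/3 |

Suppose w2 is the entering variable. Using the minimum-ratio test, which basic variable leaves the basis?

x3

Column w2 entries and ratios — x1: -1/3 ≤ 0, skip; x3: (11/3)/(1/3) = 11.
Smallest ratio is 11 in the row of x3, so x3 leaves.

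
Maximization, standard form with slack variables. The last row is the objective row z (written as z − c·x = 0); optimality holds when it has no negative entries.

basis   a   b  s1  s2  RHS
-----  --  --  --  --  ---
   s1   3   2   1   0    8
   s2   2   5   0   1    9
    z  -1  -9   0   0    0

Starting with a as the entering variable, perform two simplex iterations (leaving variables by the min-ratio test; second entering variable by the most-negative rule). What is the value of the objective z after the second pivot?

Ratio test on column a — row 1: 8/3 = 8/3; row 2: 9/2 = 9/2. Minimum is 8/3 at row 1 (s1 leaves); pivot element 3.
Pivot on row 1; the z-row RHS becomes 0 − (-1)·(8/3) = 8/3.
Next entering variable (most negative z-row entry -25/3): b.
Ratio test on column b — row 1: (8/3)/(2/3) = 4; row 2: (11/3)/(11/3) = 1. Minimum is 1 at row 2 (s2 leaves); pivot element 11/3.
After the second pivot the z-row RHS is 8/3 − (-25/3)·1 = 11.

11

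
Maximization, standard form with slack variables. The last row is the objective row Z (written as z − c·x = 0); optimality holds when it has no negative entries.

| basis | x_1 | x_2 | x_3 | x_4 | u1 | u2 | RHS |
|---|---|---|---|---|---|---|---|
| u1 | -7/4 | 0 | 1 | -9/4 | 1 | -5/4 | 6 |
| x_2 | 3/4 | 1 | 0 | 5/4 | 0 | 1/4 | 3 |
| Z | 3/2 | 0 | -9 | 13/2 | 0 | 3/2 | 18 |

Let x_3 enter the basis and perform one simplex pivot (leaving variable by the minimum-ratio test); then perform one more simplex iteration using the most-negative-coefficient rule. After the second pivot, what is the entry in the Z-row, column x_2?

Ratio test on column x_3 — row 1: 6/1 = 6; row 2: entry 0 ≤ 0. Minimum is 6 at row 1 (u1 leaves); pivot element 1.
Divide row 1 by 1; eliminate column x_3 from the other rows.
Second iteration: most negative Z-row entry is -57/4 in column x_1, so x_1 enters.
Ratio test on column x_1 — row 1: entry -7/4 ≤ 0; row 2: 3/(3/4) = 4. Minimum is 4 at row 2 (x_2 leaves); pivot element 3/4.
Divide row 2 by 3/4; eliminate column x_1 from the other rows.
After both pivots, the entry at the Z-row, column x_2 is 19.

19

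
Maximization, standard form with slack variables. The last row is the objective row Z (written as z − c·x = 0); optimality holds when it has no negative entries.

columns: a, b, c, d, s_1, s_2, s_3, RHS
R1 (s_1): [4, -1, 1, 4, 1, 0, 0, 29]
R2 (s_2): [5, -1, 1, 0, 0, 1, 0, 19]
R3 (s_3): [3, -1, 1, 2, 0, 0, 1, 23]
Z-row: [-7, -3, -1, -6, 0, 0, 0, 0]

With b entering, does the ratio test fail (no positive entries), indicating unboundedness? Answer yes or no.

yes

Every constraint-row entry in column b is ≤ 0, so increasing b is unbounded.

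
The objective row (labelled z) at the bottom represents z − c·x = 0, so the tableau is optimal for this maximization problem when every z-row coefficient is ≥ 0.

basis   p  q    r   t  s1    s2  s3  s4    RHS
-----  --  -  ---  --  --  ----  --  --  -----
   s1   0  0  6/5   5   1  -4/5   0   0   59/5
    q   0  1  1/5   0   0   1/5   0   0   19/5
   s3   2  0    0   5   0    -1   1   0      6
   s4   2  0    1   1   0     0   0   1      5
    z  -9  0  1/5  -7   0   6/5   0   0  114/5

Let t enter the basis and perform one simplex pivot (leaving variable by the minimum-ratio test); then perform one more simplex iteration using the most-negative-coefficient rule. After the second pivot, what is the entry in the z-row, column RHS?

1837/40

Ratio test on column t — row 1: (59/5)/5 = 59/25; row 2: entry 0 ≤ 0; row 3: 6/5 = 6/5; row 4: 5/1 = 5. Minimum is 6/5 at row 3 (s3 leaves); pivot element 5.
Divide row 3 by 5; eliminate column t from the other rows.
Second iteration: most negative z-row entry is -31/5 in column p, so p enters.
Ratio test on column p — row 1: entry -2 ≤ 0; row 2: entry 0 ≤ 0; row 3: (6/5)/(2/5) = 3; row 4: (19/5)/(8/5) = 19/8. Minimum is 19/8 at row 4 (s4 leaves); pivot element 8/5.
Divide row 4 by 8/5; eliminate column p from the other rows.
After both pivots, the entry at the z-row, column RHS is 1837/40.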